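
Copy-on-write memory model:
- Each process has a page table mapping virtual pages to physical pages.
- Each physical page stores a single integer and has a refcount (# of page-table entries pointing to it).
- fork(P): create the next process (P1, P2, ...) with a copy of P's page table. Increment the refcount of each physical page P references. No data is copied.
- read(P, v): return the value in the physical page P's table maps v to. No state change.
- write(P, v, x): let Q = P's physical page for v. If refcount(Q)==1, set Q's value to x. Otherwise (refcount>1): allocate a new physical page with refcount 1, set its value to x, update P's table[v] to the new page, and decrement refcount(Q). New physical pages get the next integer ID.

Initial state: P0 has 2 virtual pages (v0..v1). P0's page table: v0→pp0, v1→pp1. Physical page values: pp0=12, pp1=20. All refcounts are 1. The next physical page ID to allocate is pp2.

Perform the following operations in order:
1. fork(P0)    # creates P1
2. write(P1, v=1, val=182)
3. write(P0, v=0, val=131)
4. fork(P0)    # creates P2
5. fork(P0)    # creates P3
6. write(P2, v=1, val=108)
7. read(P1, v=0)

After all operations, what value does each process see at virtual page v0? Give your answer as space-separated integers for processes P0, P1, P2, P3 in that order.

Op 1: fork(P0) -> P1. 2 ppages; refcounts: pp0:2 pp1:2
Op 2: write(P1, v1, 182). refcount(pp1)=2>1 -> COPY to pp2. 3 ppages; refcounts: pp0:2 pp1:1 pp2:1
Op 3: write(P0, v0, 131). refcount(pp0)=2>1 -> COPY to pp3. 4 ppages; refcounts: pp0:1 pp1:1 pp2:1 pp3:1
Op 4: fork(P0) -> P2. 4 ppages; refcounts: pp0:1 pp1:2 pp2:1 pp3:2
Op 5: fork(P0) -> P3. 4 ppages; refcounts: pp0:1 pp1:3 pp2:1 pp3:3
Op 6: write(P2, v1, 108). refcount(pp1)=3>1 -> COPY to pp4. 5 ppages; refcounts: pp0:1 pp1:2 pp2:1 pp3:3 pp4:1
Op 7: read(P1, v0) -> 12. No state change.
P0: v0 -> pp3 = 131
P1: v0 -> pp0 = 12
P2: v0 -> pp3 = 131
P3: v0 -> pp3 = 131

Answer: 131 12 131 131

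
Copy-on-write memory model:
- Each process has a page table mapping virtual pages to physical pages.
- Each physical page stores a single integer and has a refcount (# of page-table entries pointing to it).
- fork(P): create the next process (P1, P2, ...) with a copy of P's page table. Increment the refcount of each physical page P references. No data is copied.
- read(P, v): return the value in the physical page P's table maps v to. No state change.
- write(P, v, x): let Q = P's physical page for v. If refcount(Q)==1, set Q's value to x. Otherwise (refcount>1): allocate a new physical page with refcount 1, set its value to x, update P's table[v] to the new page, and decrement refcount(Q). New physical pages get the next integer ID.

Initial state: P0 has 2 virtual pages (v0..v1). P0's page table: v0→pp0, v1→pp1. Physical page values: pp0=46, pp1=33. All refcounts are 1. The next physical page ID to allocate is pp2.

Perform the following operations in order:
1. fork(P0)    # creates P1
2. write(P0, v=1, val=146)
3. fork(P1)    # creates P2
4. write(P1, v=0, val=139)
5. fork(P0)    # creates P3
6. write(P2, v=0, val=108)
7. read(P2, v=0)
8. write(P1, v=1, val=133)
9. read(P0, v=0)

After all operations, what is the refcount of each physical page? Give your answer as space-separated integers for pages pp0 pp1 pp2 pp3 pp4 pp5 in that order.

Op 1: fork(P0) -> P1. 2 ppages; refcounts: pp0:2 pp1:2
Op 2: write(P0, v1, 146). refcount(pp1)=2>1 -> COPY to pp2. 3 ppages; refcounts: pp0:2 pp1:1 pp2:1
Op 3: fork(P1) -> P2. 3 ppages; refcounts: pp0:3 pp1:2 pp2:1
Op 4: write(P1, v0, 139). refcount(pp0)=3>1 -> COPY to pp3. 4 ppages; refcounts: pp0:2 pp1:2 pp2:1 pp3:1
Op 5: fork(P0) -> P3. 4 ppages; refcounts: pp0:3 pp1:2 pp2:2 pp3:1
Op 6: write(P2, v0, 108). refcount(pp0)=3>1 -> COPY to pp4. 5 ppages; refcounts: pp0:2 pp1:2 pp2:2 pp3:1 pp4:1
Op 7: read(P2, v0) -> 108. No state change.
Op 8: write(P1, v1, 133). refcount(pp1)=2>1 -> COPY to pp5. 6 ppages; refcounts: pp0:2 pp1:1 pp2:2 pp3:1 pp4:1 pp5:1
Op 9: read(P0, v0) -> 46. No state change.

Answer: 2 1 2 1 1 1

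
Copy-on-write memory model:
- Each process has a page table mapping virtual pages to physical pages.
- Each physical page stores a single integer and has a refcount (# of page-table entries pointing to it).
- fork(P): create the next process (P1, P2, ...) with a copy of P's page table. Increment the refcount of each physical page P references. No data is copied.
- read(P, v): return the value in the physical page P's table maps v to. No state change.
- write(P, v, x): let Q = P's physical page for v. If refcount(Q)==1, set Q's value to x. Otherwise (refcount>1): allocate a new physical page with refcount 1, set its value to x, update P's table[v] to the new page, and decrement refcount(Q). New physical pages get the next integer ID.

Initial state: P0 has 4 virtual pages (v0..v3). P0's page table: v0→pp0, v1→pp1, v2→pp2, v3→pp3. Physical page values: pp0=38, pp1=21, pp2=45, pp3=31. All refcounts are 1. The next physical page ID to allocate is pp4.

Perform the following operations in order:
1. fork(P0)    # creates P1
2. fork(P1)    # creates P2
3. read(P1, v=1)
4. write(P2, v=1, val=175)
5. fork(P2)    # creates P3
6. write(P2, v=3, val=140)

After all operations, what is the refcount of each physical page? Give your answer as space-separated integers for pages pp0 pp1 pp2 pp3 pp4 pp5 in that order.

Answer: 4 2 4 3 2 1

Derivation:
Op 1: fork(P0) -> P1. 4 ppages; refcounts: pp0:2 pp1:2 pp2:2 pp3:2
Op 2: fork(P1) -> P2. 4 ppages; refcounts: pp0:3 pp1:3 pp2:3 pp3:3
Op 3: read(P1, v1) -> 21. No state change.
Op 4: write(P2, v1, 175). refcount(pp1)=3>1 -> COPY to pp4. 5 ppages; refcounts: pp0:3 pp1:2 pp2:3 pp3:3 pp4:1
Op 5: fork(P2) -> P3. 5 ppages; refcounts: pp0:4 pp1:2 pp2:4 pp3:4 pp4:2
Op 6: write(P2, v3, 140). refcount(pp3)=4>1 -> COPY to pp5. 6 ppages; refcounts: pp0:4 pp1:2 pp2:4 pp3:3 pp4:2 pp5:1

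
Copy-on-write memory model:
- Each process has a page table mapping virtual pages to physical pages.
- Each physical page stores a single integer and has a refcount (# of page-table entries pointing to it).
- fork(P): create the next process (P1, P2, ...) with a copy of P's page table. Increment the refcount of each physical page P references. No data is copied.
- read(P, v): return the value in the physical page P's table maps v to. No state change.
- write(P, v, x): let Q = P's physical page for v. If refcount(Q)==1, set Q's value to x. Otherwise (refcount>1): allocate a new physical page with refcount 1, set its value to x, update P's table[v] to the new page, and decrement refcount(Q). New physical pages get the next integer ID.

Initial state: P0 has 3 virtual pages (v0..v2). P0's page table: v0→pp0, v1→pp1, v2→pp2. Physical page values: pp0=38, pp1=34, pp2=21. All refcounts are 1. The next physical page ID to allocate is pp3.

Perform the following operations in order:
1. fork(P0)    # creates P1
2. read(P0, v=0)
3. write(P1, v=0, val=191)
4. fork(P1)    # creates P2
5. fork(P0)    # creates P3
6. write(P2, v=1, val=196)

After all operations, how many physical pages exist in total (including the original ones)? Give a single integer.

Op 1: fork(P0) -> P1. 3 ppages; refcounts: pp0:2 pp1:2 pp2:2
Op 2: read(P0, v0) -> 38. No state change.
Op 3: write(P1, v0, 191). refcount(pp0)=2>1 -> COPY to pp3. 4 ppages; refcounts: pp0:1 pp1:2 pp2:2 pp3:1
Op 4: fork(P1) -> P2. 4 ppages; refcounts: pp0:1 pp1:3 pp2:3 pp3:2
Op 5: fork(P0) -> P3. 4 ppages; refcounts: pp0:2 pp1:4 pp2:4 pp3:2
Op 6: write(P2, v1, 196). refcount(pp1)=4>1 -> COPY to pp4. 5 ppages; refcounts: pp0:2 pp1:3 pp2:4 pp3:2 pp4:1

Answer: 5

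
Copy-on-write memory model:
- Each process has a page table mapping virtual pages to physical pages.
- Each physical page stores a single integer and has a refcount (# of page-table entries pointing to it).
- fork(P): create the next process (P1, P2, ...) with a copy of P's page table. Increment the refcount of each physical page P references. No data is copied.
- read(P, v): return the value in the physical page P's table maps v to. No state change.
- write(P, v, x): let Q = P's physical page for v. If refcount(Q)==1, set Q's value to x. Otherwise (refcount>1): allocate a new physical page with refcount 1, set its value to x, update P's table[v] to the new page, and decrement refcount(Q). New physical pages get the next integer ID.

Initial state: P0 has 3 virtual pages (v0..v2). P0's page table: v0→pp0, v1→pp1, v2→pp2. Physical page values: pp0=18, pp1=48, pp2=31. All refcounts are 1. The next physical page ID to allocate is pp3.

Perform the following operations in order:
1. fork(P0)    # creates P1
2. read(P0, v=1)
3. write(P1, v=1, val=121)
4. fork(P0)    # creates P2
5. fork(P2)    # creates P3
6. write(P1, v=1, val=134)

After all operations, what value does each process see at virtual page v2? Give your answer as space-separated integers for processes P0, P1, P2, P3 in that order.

Answer: 31 31 31 31

Derivation:
Op 1: fork(P0) -> P1. 3 ppages; refcounts: pp0:2 pp1:2 pp2:2
Op 2: read(P0, v1) -> 48. No state change.
Op 3: write(P1, v1, 121). refcount(pp1)=2>1 -> COPY to pp3. 4 ppages; refcounts: pp0:2 pp1:1 pp2:2 pp3:1
Op 4: fork(P0) -> P2. 4 ppages; refcounts: pp0:3 pp1:2 pp2:3 pp3:1
Op 5: fork(P2) -> P3. 4 ppages; refcounts: pp0:4 pp1:3 pp2:4 pp3:1
Op 6: write(P1, v1, 134). refcount(pp3)=1 -> write in place. 4 ppages; refcounts: pp0:4 pp1:3 pp2:4 pp3:1
P0: v2 -> pp2 = 31
P1: v2 -> pp2 = 31
P2: v2 -> pp2 = 31
P3: v2 -> pp2 = 31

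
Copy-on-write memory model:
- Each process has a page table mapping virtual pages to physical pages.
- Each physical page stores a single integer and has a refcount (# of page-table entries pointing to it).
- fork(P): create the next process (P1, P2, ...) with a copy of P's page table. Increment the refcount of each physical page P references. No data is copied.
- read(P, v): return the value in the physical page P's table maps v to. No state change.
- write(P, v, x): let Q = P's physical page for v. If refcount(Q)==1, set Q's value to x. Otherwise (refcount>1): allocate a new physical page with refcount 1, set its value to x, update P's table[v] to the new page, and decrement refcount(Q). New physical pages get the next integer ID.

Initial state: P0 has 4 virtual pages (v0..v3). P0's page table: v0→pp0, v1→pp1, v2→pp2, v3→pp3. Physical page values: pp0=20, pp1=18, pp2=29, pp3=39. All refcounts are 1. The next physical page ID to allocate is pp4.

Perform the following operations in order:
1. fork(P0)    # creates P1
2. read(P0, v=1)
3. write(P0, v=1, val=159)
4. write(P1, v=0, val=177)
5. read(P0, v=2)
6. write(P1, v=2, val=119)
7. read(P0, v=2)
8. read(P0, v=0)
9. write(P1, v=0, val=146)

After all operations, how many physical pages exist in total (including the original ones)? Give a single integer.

Op 1: fork(P0) -> P1. 4 ppages; refcounts: pp0:2 pp1:2 pp2:2 pp3:2
Op 2: read(P0, v1) -> 18. No state change.
Op 3: write(P0, v1, 159). refcount(pp1)=2>1 -> COPY to pp4. 5 ppages; refcounts: pp0:2 pp1:1 pp2:2 pp3:2 pp4:1
Op 4: write(P1, v0, 177). refcount(pp0)=2>1 -> COPY to pp5. 6 ppages; refcounts: pp0:1 pp1:1 pp2:2 pp3:2 pp4:1 pp5:1
Op 5: read(P0, v2) -> 29. No state change.
Op 6: write(P1, v2, 119). refcount(pp2)=2>1 -> COPY to pp6. 7 ppages; refcounts: pp0:1 pp1:1 pp2:1 pp3:2 pp4:1 pp5:1 pp6:1
Op 7: read(P0, v2) -> 29. No state change.
Op 8: read(P0, v0) -> 20. No state change.
Op 9: write(P1, v0, 146). refcount(pp5)=1 -> write in place. 7 ppages; refcounts: pp0:1 pp1:1 pp2:1 pp3:2 pp4:1 pp5:1 pp6:1

Answer: 7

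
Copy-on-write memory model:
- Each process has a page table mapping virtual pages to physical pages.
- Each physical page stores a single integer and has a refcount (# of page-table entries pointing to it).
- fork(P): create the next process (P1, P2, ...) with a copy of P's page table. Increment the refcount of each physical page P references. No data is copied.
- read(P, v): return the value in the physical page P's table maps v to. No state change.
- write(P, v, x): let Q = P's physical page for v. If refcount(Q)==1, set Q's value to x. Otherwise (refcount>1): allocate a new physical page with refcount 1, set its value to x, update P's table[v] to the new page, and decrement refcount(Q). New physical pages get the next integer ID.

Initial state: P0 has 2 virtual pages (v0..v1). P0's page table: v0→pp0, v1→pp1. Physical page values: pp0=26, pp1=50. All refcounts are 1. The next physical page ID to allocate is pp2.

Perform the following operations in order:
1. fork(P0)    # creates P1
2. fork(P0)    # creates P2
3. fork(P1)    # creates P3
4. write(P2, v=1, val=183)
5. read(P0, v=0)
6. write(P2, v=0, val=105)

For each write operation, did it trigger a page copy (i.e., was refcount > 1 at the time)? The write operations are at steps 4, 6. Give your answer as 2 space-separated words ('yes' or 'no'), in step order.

Op 1: fork(P0) -> P1. 2 ppages; refcounts: pp0:2 pp1:2
Op 2: fork(P0) -> P2. 2 ppages; refcounts: pp0:3 pp1:3
Op 3: fork(P1) -> P3. 2 ppages; refcounts: pp0:4 pp1:4
Op 4: write(P2, v1, 183). refcount(pp1)=4>1 -> COPY to pp2. 3 ppages; refcounts: pp0:4 pp1:3 pp2:1
Op 5: read(P0, v0) -> 26. No state change.
Op 6: write(P2, v0, 105). refcount(pp0)=4>1 -> COPY to pp3. 4 ppages; refcounts: pp0:3 pp1:3 pp2:1 pp3:1

yes yes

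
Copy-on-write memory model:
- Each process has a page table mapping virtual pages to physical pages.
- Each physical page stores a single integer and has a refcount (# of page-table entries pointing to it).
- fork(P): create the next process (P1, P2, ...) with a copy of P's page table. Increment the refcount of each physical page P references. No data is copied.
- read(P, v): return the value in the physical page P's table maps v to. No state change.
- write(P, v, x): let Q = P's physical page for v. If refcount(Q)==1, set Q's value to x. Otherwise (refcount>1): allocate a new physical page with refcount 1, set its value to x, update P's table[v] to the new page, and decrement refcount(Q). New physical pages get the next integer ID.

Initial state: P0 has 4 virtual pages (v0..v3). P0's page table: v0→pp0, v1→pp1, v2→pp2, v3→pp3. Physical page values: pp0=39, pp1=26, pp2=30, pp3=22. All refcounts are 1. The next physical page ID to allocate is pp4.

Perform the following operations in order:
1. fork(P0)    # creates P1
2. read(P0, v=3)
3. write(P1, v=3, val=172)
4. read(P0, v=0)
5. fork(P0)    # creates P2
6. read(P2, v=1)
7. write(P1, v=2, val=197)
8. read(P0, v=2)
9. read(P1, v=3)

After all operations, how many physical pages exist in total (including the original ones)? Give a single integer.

Op 1: fork(P0) -> P1. 4 ppages; refcounts: pp0:2 pp1:2 pp2:2 pp3:2
Op 2: read(P0, v3) -> 22. No state change.
Op 3: write(P1, v3, 172). refcount(pp3)=2>1 -> COPY to pp4. 5 ppages; refcounts: pp0:2 pp1:2 pp2:2 pp3:1 pp4:1
Op 4: read(P0, v0) -> 39. No state change.
Op 5: fork(P0) -> P2. 5 ppages; refcounts: pp0:3 pp1:3 pp2:3 pp3:2 pp4:1
Op 6: read(P2, v1) -> 26. No state change.
Op 7: write(P1, v2, 197). refcount(pp2)=3>1 -> COPY to pp5. 6 ppages; refcounts: pp0:3 pp1:3 pp2:2 pp3:2 pp4:1 pp5:1
Op 8: read(P0, v2) -> 30. No state change.
Op 9: read(P1, v3) -> 172. No state change.

Answer: 6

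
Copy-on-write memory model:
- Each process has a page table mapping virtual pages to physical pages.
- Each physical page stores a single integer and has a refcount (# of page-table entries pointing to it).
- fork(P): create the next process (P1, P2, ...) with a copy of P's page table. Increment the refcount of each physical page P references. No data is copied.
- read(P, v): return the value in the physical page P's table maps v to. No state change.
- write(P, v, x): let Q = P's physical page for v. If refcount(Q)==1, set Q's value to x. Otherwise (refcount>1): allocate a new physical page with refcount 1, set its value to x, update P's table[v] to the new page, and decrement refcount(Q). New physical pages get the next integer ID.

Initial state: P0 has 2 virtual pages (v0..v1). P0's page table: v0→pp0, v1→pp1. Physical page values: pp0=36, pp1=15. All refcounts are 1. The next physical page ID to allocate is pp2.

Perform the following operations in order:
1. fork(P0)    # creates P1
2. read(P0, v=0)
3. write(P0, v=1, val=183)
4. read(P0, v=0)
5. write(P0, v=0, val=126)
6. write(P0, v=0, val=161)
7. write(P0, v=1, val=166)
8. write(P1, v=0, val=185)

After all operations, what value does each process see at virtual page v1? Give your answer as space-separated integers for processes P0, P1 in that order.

Answer: 166 15

Derivation:
Op 1: fork(P0) -> P1. 2 ppages; refcounts: pp0:2 pp1:2
Op 2: read(P0, v0) -> 36. No state change.
Op 3: write(P0, v1, 183). refcount(pp1)=2>1 -> COPY to pp2. 3 ppages; refcounts: pp0:2 pp1:1 pp2:1
Op 4: read(P0, v0) -> 36. No state change.
Op 5: write(P0, v0, 126). refcount(pp0)=2>1 -> COPY to pp3. 4 ppages; refcounts: pp0:1 pp1:1 pp2:1 pp3:1
Op 6: write(P0, v0, 161). refcount(pp3)=1 -> write in place. 4 ppages; refcounts: pp0:1 pp1:1 pp2:1 pp3:1
Op 7: write(P0, v1, 166). refcount(pp2)=1 -> write in place. 4 ppages; refcounts: pp0:1 pp1:1 pp2:1 pp3:1
Op 8: write(P1, v0, 185). refcount(pp0)=1 -> write in place. 4 ppages; refcounts: pp0:1 pp1:1 pp2:1 pp3:1
P0: v1 -> pp2 = 166
P1: v1 -> pp1 = 15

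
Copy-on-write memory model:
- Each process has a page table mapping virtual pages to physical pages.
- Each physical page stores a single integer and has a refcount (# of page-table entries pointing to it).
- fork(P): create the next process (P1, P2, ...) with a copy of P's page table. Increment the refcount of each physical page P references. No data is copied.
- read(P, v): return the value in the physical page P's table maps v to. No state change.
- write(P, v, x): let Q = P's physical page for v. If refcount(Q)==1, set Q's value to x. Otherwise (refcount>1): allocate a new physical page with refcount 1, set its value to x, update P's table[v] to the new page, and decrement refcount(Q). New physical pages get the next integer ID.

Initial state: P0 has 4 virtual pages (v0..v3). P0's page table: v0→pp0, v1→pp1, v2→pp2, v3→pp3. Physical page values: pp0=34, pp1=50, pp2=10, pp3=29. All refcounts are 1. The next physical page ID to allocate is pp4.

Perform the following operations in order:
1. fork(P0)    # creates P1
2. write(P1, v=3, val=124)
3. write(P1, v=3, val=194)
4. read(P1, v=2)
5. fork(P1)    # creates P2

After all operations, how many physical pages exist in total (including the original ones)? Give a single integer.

Op 1: fork(P0) -> P1. 4 ppages; refcounts: pp0:2 pp1:2 pp2:2 pp3:2
Op 2: write(P1, v3, 124). refcount(pp3)=2>1 -> COPY to pp4. 5 ppages; refcounts: pp0:2 pp1:2 pp2:2 pp3:1 pp4:1
Op 3: write(P1, v3, 194). refcount(pp4)=1 -> write in place. 5 ppages; refcounts: pp0:2 pp1:2 pp2:2 pp3:1 pp4:1
Op 4: read(P1, v2) -> 10. No state change.
Op 5: fork(P1) -> P2. 5 ppages; refcounts: pp0:3 pp1:3 pp2:3 pp3:1 pp4:2

Answer: 5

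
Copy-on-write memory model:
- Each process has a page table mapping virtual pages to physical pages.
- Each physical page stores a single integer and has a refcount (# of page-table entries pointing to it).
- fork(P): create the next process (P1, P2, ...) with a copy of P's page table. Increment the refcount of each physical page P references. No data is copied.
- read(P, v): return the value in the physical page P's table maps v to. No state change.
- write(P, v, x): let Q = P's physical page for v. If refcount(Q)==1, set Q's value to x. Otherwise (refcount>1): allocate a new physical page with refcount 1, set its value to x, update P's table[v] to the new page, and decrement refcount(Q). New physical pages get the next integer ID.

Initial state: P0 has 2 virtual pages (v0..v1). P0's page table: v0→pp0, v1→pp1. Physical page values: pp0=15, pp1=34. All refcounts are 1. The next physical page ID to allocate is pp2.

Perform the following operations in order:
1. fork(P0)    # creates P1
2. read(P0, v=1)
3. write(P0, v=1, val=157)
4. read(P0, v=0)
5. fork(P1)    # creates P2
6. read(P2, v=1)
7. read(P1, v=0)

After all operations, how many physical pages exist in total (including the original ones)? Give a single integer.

Answer: 3

Derivation:
Op 1: fork(P0) -> P1. 2 ppages; refcounts: pp0:2 pp1:2
Op 2: read(P0, v1) -> 34. No state change.
Op 3: write(P0, v1, 157). refcount(pp1)=2>1 -> COPY to pp2. 3 ppages; refcounts: pp0:2 pp1:1 pp2:1
Op 4: read(P0, v0) -> 15. No state change.
Op 5: fork(P1) -> P2. 3 ppages; refcounts: pp0:3 pp1:2 pp2:1
Op 6: read(P2, v1) -> 34. No state change.
Op 7: read(P1, v0) -> 15. No state change.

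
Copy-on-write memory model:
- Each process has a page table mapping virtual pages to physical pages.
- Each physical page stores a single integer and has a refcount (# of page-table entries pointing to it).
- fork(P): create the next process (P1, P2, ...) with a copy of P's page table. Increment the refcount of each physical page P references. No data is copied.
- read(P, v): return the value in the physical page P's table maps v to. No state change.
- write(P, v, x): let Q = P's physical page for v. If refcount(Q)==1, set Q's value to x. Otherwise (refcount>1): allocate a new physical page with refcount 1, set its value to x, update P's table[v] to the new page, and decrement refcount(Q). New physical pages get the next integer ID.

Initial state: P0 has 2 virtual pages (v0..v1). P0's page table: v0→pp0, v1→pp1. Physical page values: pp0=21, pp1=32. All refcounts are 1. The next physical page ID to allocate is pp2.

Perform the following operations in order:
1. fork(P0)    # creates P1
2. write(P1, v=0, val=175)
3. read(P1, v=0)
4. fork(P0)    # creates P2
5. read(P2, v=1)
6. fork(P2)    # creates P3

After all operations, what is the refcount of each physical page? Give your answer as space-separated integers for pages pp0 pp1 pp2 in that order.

Op 1: fork(P0) -> P1. 2 ppages; refcounts: pp0:2 pp1:2
Op 2: write(P1, v0, 175). refcount(pp0)=2>1 -> COPY to pp2. 3 ppages; refcounts: pp0:1 pp1:2 pp2:1
Op 3: read(P1, v0) -> 175. No state change.
Op 4: fork(P0) -> P2. 3 ppages; refcounts: pp0:2 pp1:3 pp2:1
Op 5: read(P2, v1) -> 32. No state change.
Op 6: fork(P2) -> P3. 3 ppages; refcounts: pp0:3 pp1:4 pp2:1

Answer: 3 4 1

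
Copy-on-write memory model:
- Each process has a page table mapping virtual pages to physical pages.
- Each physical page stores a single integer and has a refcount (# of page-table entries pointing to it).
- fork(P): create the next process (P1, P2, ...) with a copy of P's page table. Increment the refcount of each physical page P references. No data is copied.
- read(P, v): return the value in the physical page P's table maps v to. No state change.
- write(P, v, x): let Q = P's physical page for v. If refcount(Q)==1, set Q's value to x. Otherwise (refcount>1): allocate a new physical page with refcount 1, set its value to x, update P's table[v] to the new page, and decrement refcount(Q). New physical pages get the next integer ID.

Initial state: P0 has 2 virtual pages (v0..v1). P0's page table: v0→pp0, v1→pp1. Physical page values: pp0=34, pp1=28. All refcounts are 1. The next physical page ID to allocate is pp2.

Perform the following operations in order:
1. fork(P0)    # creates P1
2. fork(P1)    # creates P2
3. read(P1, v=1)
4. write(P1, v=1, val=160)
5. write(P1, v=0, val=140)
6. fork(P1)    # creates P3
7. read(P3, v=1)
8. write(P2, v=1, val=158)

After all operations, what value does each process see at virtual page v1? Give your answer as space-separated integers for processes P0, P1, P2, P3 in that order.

Answer: 28 160 158 160

Derivation:
Op 1: fork(P0) -> P1. 2 ppages; refcounts: pp0:2 pp1:2
Op 2: fork(P1) -> P2. 2 ppages; refcounts: pp0:3 pp1:3
Op 3: read(P1, v1) -> 28. No state change.
Op 4: write(P1, v1, 160). refcount(pp1)=3>1 -> COPY to pp2. 3 ppages; refcounts: pp0:3 pp1:2 pp2:1
Op 5: write(P1, v0, 140). refcount(pp0)=3>1 -> COPY to pp3. 4 ppages; refcounts: pp0:2 pp1:2 pp2:1 pp3:1
Op 6: fork(P1) -> P3. 4 ppages; refcounts: pp0:2 pp1:2 pp2:2 pp3:2
Op 7: read(P3, v1) -> 160. No state change.
Op 8: write(P2, v1, 158). refcount(pp1)=2>1 -> COPY to pp4. 5 ppages; refcounts: pp0:2 pp1:1 pp2:2 pp3:2 pp4:1
P0: v1 -> pp1 = 28
P1: v1 -> pp2 = 160
P2: v1 -> pp4 = 158
P3: v1 -> pp2 = 160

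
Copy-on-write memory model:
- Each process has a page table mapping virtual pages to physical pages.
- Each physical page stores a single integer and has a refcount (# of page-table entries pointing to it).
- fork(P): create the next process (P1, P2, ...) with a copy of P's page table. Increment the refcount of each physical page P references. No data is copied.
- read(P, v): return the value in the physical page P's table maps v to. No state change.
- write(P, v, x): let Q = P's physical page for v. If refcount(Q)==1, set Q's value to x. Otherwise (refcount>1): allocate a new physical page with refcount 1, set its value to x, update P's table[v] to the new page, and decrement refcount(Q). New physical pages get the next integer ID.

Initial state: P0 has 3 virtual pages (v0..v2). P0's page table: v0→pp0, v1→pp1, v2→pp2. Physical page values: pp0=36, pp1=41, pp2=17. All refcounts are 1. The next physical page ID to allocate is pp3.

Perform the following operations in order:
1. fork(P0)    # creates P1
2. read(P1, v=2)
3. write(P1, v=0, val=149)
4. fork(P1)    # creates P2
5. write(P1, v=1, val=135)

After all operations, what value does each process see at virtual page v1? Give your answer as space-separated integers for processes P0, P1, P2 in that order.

Answer: 41 135 41

Derivation:
Op 1: fork(P0) -> P1. 3 ppages; refcounts: pp0:2 pp1:2 pp2:2
Op 2: read(P1, v2) -> 17. No state change.
Op 3: write(P1, v0, 149). refcount(pp0)=2>1 -> COPY to pp3. 4 ppages; refcounts: pp0:1 pp1:2 pp2:2 pp3:1
Op 4: fork(P1) -> P2. 4 ppages; refcounts: pp0:1 pp1:3 pp2:3 pp3:2
Op 5: write(P1, v1, 135). refcount(pp1)=3>1 -> COPY to pp4. 5 ppages; refcounts: pp0:1 pp1:2 pp2:3 pp3:2 pp4:1
P0: v1 -> pp1 = 41
P1: v1 -> pp4 = 135
P2: v1 -> pp1 = 41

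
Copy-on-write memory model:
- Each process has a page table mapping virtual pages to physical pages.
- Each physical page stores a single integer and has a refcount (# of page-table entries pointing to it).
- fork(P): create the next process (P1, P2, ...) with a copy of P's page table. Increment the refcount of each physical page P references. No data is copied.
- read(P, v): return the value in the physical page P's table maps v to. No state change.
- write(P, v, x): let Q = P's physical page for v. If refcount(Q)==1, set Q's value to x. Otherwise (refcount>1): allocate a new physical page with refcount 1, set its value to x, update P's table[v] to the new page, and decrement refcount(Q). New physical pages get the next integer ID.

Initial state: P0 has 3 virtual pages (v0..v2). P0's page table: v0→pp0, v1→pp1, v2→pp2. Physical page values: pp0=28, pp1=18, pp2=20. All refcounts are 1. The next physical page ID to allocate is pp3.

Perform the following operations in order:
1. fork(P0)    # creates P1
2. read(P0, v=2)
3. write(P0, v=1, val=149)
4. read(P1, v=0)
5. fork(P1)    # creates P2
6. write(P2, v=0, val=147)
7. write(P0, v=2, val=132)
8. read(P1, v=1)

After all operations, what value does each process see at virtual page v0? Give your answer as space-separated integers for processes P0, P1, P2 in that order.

Answer: 28 28 147

Derivation:
Op 1: fork(P0) -> P1. 3 ppages; refcounts: pp0:2 pp1:2 pp2:2
Op 2: read(P0, v2) -> 20. No state change.
Op 3: write(P0, v1, 149). refcount(pp1)=2>1 -> COPY to pp3. 4 ppages; refcounts: pp0:2 pp1:1 pp2:2 pp3:1
Op 4: read(P1, v0) -> 28. No state change.
Op 5: fork(P1) -> P2. 4 ppages; refcounts: pp0:3 pp1:2 pp2:3 pp3:1
Op 6: write(P2, v0, 147). refcount(pp0)=3>1 -> COPY to pp4. 5 ppages; refcounts: pp0:2 pp1:2 pp2:3 pp3:1 pp4:1
Op 7: write(P0, v2, 132). refcount(pp2)=3>1 -> COPY to pp5. 6 ppages; refcounts: pp0:2 pp1:2 pp2:2 pp3:1 pp4:1 pp5:1
Op 8: read(P1, v1) -> 18. No state change.
P0: v0 -> pp0 = 28
P1: v0 -> pp0 = 28
P2: v0 -> pp4 = 147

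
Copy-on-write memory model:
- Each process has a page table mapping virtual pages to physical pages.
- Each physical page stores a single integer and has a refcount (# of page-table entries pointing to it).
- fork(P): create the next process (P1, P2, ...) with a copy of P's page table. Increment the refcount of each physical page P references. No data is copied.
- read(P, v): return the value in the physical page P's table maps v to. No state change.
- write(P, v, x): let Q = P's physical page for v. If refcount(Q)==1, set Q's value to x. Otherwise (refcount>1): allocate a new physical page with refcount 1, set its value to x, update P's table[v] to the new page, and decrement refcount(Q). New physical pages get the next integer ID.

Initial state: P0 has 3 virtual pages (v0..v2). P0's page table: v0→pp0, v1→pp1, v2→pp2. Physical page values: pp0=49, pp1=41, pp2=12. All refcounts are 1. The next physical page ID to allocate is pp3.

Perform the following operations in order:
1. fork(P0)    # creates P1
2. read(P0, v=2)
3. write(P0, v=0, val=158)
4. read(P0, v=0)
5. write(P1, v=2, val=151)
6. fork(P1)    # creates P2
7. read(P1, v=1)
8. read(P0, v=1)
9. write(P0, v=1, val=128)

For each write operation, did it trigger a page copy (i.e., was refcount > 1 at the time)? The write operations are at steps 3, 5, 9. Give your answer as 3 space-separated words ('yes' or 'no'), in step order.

Op 1: fork(P0) -> P1. 3 ppages; refcounts: pp0:2 pp1:2 pp2:2
Op 2: read(P0, v2) -> 12. No state change.
Op 3: write(P0, v0, 158). refcount(pp0)=2>1 -> COPY to pp3. 4 ppages; refcounts: pp0:1 pp1:2 pp2:2 pp3:1
Op 4: read(P0, v0) -> 158. No state change.
Op 5: write(P1, v2, 151). refcount(pp2)=2>1 -> COPY to pp4. 5 ppages; refcounts: pp0:1 pp1:2 pp2:1 pp3:1 pp4:1
Op 6: fork(P1) -> P2. 5 ppages; refcounts: pp0:2 pp1:3 pp2:1 pp3:1 pp4:2
Op 7: read(P1, v1) -> 41. No state change.
Op 8: read(P0, v1) -> 41. No state change.
Op 9: write(P0, v1, 128). refcount(pp1)=3>1 -> COPY to pp5. 6 ppages; refcounts: pp0:2 pp1:2 pp2:1 pp3:1 pp4:2 pp5:1

yes yes yes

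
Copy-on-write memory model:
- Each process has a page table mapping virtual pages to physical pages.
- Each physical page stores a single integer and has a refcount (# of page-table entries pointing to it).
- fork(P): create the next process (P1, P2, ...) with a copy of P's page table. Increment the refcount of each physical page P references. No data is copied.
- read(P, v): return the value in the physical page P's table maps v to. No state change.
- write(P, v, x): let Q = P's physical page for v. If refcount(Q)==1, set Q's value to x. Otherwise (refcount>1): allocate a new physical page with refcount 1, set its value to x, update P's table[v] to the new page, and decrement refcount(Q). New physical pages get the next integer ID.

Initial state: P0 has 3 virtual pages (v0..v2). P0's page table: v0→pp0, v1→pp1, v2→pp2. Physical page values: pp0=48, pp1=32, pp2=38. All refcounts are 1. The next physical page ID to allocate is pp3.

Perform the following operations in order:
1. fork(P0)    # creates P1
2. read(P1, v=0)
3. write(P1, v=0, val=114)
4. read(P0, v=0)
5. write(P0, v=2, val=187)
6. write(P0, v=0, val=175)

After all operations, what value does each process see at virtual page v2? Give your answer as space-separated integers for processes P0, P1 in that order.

Op 1: fork(P0) -> P1. 3 ppages; refcounts: pp0:2 pp1:2 pp2:2
Op 2: read(P1, v0) -> 48. No state change.
Op 3: write(P1, v0, 114). refcount(pp0)=2>1 -> COPY to pp3. 4 ppages; refcounts: pp0:1 pp1:2 pp2:2 pp3:1
Op 4: read(P0, v0) -> 48. No state change.
Op 5: write(P0, v2, 187). refcount(pp2)=2>1 -> COPY to pp4. 5 ppages; refcounts: pp0:1 pp1:2 pp2:1 pp3:1 pp4:1
Op 6: write(P0, v0, 175). refcount(pp0)=1 -> write in place. 5 ppages; refcounts: pp0:1 pp1:2 pp2:1 pp3:1 pp4:1
P0: v2 -> pp4 = 187
P1: v2 -> pp2 = 38

Answer: 187 38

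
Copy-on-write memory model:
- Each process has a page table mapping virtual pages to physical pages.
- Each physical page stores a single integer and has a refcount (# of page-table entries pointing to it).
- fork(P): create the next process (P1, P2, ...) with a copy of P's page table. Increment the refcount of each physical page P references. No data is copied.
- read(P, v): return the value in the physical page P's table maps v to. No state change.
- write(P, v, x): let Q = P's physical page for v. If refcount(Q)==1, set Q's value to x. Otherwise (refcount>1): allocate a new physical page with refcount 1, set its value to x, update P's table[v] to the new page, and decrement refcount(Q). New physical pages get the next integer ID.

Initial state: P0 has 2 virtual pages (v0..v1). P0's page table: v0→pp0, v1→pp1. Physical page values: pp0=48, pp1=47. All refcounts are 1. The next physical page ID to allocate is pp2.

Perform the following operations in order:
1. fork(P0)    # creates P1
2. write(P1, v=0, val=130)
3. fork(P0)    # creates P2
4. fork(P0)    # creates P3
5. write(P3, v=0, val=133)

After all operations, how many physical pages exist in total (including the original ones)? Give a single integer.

Answer: 4

Derivation:
Op 1: fork(P0) -> P1. 2 ppages; refcounts: pp0:2 pp1:2
Op 2: write(P1, v0, 130). refcount(pp0)=2>1 -> COPY to pp2. 3 ppages; refcounts: pp0:1 pp1:2 pp2:1
Op 3: fork(P0) -> P2. 3 ppages; refcounts: pp0:2 pp1:3 pp2:1
Op 4: fork(P0) -> P3. 3 ppages; refcounts: pp0:3 pp1:4 pp2:1
Op 5: write(P3, v0, 133). refcount(pp0)=3>1 -> COPY to pp3. 4 ppages; refcounts: pp0:2 pp1:4 pp2:1 pp3:1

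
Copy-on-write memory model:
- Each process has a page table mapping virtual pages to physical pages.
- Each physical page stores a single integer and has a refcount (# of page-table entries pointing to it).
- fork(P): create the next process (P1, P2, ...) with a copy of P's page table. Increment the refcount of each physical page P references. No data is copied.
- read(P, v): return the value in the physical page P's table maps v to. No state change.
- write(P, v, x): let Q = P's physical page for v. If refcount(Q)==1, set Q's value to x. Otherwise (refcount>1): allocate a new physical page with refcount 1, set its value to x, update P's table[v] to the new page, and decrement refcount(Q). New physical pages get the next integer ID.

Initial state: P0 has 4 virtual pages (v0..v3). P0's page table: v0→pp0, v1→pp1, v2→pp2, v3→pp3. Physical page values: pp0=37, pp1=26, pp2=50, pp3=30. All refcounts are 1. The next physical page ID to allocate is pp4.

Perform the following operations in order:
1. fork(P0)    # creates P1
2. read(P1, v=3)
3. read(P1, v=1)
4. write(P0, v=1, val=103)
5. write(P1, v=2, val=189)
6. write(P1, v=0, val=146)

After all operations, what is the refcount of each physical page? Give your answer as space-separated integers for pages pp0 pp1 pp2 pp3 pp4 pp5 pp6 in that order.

Answer: 1 1 1 2 1 1 1

Derivation:
Op 1: fork(P0) -> P1. 4 ppages; refcounts: pp0:2 pp1:2 pp2:2 pp3:2
Op 2: read(P1, v3) -> 30. No state change.
Op 3: read(P1, v1) -> 26. No state change.
Op 4: write(P0, v1, 103). refcount(pp1)=2>1 -> COPY to pp4. 5 ppages; refcounts: pp0:2 pp1:1 pp2:2 pp3:2 pp4:1
Op 5: write(P1, v2, 189). refcount(pp2)=2>1 -> COPY to pp5. 6 ppages; refcounts: pp0:2 pp1:1 pp2:1 pp3:2 pp4:1 pp5:1
Op 6: write(P1, v0, 146). refcount(pp0)=2>1 -> COPY to pp6. 7 ppages; refcounts: pp0:1 pp1:1 pp2:1 pp3:2 pp4:1 pp5:1 pp6:1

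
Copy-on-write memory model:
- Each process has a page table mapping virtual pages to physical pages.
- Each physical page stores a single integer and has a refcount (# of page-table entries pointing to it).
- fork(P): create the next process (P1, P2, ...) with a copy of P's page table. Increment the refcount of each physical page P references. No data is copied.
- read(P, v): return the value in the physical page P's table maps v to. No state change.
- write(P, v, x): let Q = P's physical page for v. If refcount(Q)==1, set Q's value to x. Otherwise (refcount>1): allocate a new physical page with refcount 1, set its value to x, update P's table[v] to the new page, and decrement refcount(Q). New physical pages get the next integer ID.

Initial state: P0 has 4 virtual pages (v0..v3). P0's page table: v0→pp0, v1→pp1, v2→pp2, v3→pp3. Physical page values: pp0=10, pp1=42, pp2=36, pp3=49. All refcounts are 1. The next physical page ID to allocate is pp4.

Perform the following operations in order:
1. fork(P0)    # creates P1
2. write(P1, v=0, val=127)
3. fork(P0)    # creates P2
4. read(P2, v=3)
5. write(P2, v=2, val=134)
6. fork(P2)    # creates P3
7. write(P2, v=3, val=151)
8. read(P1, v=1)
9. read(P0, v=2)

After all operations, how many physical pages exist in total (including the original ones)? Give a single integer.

Answer: 7

Derivation:
Op 1: fork(P0) -> P1. 4 ppages; refcounts: pp0:2 pp1:2 pp2:2 pp3:2
Op 2: write(P1, v0, 127). refcount(pp0)=2>1 -> COPY to pp4. 5 ppages; refcounts: pp0:1 pp1:2 pp2:2 pp3:2 pp4:1
Op 3: fork(P0) -> P2. 5 ppages; refcounts: pp0:2 pp1:3 pp2:3 pp3:3 pp4:1
Op 4: read(P2, v3) -> 49. No state change.
Op 5: write(P2, v2, 134). refcount(pp2)=3>1 -> COPY to pp5. 6 ppages; refcounts: pp0:2 pp1:3 pp2:2 pp3:3 pp4:1 pp5:1
Op 6: fork(P2) -> P3. 6 ppages; refcounts: pp0:3 pp1:4 pp2:2 pp3:4 pp4:1 pp5:2
Op 7: write(P2, v3, 151). refcount(pp3)=4>1 -> COPY to pp6. 7 ppages; refcounts: pp0:3 pp1:4 pp2:2 pp3:3 pp4:1 pp5:2 pp6:1
Op 8: read(P1, v1) -> 42. No state change.
Op 9: read(P0, v2) -> 36. No state change.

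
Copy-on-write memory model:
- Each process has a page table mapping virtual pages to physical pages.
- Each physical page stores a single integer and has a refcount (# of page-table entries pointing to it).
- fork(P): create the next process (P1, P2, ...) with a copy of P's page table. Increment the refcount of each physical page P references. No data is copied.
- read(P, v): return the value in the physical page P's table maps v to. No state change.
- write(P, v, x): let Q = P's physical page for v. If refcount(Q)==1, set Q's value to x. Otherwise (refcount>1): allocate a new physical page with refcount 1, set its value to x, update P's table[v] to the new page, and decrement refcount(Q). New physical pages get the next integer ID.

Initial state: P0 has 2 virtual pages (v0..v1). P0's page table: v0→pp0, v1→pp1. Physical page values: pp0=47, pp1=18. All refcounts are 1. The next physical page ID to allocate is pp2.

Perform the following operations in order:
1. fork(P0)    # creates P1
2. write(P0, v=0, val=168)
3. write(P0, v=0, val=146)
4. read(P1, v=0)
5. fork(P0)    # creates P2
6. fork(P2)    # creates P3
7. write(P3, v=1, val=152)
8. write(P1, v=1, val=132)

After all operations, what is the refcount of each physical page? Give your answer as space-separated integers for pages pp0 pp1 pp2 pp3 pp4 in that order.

Op 1: fork(P0) -> P1. 2 ppages; refcounts: pp0:2 pp1:2
Op 2: write(P0, v0, 168). refcount(pp0)=2>1 -> COPY to pp2. 3 ppages; refcounts: pp0:1 pp1:2 pp2:1
Op 3: write(P0, v0, 146). refcount(pp2)=1 -> write in place. 3 ppages; refcounts: pp0:1 pp1:2 pp2:1
Op 4: read(P1, v0) -> 47. No state change.
Op 5: fork(P0) -> P2. 3 ppages; refcounts: pp0:1 pp1:3 pp2:2
Op 6: fork(P2) -> P3. 3 ppages; refcounts: pp0:1 pp1:4 pp2:3
Op 7: write(P3, v1, 152). refcount(pp1)=4>1 -> COPY to pp3. 4 ppages; refcounts: pp0:1 pp1:3 pp2:3 pp3:1
Op 8: write(P1, v1, 132). refcount(pp1)=3>1 -> COPY to pp4. 5 ppages; refcounts: pp0:1 pp1:2 pp2:3 pp3:1 pp4:1

Answer: 1 2 3 1 1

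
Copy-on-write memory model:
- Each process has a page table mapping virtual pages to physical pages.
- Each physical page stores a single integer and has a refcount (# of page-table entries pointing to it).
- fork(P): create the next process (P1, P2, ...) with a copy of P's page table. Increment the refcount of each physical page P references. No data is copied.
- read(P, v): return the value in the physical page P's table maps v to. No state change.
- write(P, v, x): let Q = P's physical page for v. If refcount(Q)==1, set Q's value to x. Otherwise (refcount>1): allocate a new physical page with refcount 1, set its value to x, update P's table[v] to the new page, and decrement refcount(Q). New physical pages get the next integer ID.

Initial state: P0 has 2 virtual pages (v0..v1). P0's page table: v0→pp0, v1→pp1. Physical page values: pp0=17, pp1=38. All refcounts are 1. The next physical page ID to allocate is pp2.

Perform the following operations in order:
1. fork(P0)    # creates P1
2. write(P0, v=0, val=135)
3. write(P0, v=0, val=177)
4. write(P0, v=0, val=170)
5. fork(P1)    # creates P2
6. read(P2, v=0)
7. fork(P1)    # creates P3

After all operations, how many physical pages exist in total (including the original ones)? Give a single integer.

Answer: 3

Derivation:
Op 1: fork(P0) -> P1. 2 ppages; refcounts: pp0:2 pp1:2
Op 2: write(P0, v0, 135). refcount(pp0)=2>1 -> COPY to pp2. 3 ppages; refcounts: pp0:1 pp1:2 pp2:1
Op 3: write(P0, v0, 177). refcount(pp2)=1 -> write in place. 3 ppages; refcounts: pp0:1 pp1:2 pp2:1
Op 4: write(P0, v0, 170). refcount(pp2)=1 -> write in place. 3 ppages; refcounts: pp0:1 pp1:2 pp2:1
Op 5: fork(P1) -> P2. 3 ppages; refcounts: pp0:2 pp1:3 pp2:1
Op 6: read(P2, v0) -> 17. No state change.
Op 7: fork(P1) -> P3. 3 ppages; refcounts: pp0:3 pp1:4 pp2:1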